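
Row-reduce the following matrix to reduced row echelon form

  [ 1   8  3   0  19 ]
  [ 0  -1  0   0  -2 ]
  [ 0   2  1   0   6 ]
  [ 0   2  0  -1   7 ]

Multiply r2 by -1.
  [ 1  8  3   0  19 ]
  [ 0  1  0   0   2 ]
  [ 0  2  1   0   6 ]
  [ 0  2  0  -1   7 ]
Subtract 2 times r2 from r3.
  [ 1  8  3   0  19 ]
  [ 0  1  0   0   2 ]
  [ 0  0  1   0   2 ]
  [ 0  2  0  -1   7 ]
Subtract 2 times r2 from r4.
  [ 1  8  3   0  19 ]
  [ 0  1  0   0   2 ]
  [ 0  0  1   0   2 ]
  [ 0  0  0  -1   3 ]
Multiply r4 by -1.
  [ 1  8  3  0  19 ]
  [ 0  1  0  0   2 ]
  [ 0  0  1  0   2 ]
  [ 0  0  0  1  -3 ]
Subtract 3 times r3 from r1.
  [ 1  8  0  0  13 ]
  [ 0  1  0  0   2 ]
  [ 0  0  1  0   2 ]
  [ 0  0  0  1  -3 ]
Subtract 8 times r2 from r1.
  [ 1  0  0  0  -3 ]
  [ 0  1  0  0   2 ]
  [ 0  0  1  0   2 ]
  [ 0  0  0  1  -3 ]

[[1, 0, 0, 0, -3], [0, 1, 0, 0, 2], [0, 0, 1, 0, 2], [0, 0, 0, 1, -3]]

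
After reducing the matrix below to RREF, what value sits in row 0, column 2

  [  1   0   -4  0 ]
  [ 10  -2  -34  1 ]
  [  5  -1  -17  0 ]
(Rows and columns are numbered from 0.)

R2 -> R2 − 10·R1
  [ 1   0   -4  0 ]
  [ 0  -2    6  1 ]
  [ 5  -1  -17  0 ]
R3 -> R3 − 5·R1
  [ 1   0  -4  0 ]
  [ 0  -2   6  1 ]
  [ 0  -1   3  0 ]
R2 -> -1/2·R2
  [ 1   0  -4     0 ]
  [ 0   1  -3  -1/2 ]
  [ 0  -1   3     0 ]
R3 -> R3 + R2
  [ 1  0  -4     0 ]
  [ 0  1  -3  -1/2 ]
  [ 0  0   0  -1/2 ]
R3 -> -2·R3
  [ 1  0  -4     0 ]
  [ 0  1  -3  -1/2 ]
  [ 0  0   0     1 ]
R2 -> R2 + 1/2·R3
  [ 1  0  -4  0 ]
  [ 0  1  -3  0 ]
  [ 0  0   0  1 ]

-4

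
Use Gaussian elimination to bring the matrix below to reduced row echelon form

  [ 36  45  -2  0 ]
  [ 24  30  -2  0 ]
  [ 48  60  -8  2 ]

Multiply ρ1 by 1/36.
  [  1  5/4  -1/18  0 ]
  [ 24   30     -2  0 ]
  [ 48   60     -8  2 ]
Subtract 24 times ρ1 from ρ2.
  [  1  5/4  -1/18  0 ]
  [  0    0   -2/3  0 ]
  [ 48   60     -8  2 ]
Subtract 48 times ρ1 from ρ3.
  [ 1  5/4  -1/18  0 ]
  [ 0    0   -2/3  0 ]
  [ 0    0  -16/3  2 ]
Multiply ρ2 by -3/2.
  [ 1  5/4  -1/18  0 ]
  [ 0    0      1  0 ]
  [ 0    0  -16/3  2 ]
Add 16/3 times ρ2 to ρ3.
  [ 1  5/4  -1/18  0 ]
  [ 0    0      1  0 ]
  [ 0    0      0  2 ]
Multiply ρ3 by 1/2.
  [ 1  5/4  -1/18  0 ]
  [ 0    0      1  0 ]
  [ 0    0      0  1 ]
Add 1/18 times ρ2 to ρ1.
  [ 1  5/4  0  0 ]
  [ 0    0  1  0 ]
  [ 0    0  0  1 ]

[[1, 5/4, 0, 0], [0, 0, 1, 0], [0, 0, 0, 1]]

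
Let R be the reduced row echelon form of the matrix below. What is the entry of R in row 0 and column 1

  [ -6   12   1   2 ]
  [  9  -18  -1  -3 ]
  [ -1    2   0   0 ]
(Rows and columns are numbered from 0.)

r1 := -1/6·r1
r2 := r2 − 9·r1
r3 := r3 + r1
r2 := 2·r2
r3 := r3 + 1/6·r2
r3 := -3·r3
r1 := r1 + 1/3·r3
r1 := r1 + 1/6·r2

-2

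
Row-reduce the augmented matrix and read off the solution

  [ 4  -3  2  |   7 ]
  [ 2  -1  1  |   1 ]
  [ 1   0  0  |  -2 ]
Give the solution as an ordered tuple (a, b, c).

ρ1 ← 1/4·ρ1
  [ 1  -3/4  1/2  |  7/4 ]
  [ 2    -1    1  |    1 ]
  [ 1     0    0  |   -2 ]
ρ2 ← ρ2 − 2·ρ1
  [ 1  -3/4  1/2  |   7/4 ]
  [ 0   1/2    0  |  -5/2 ]
  [ 1     0    0  |    -2 ]
ρ3 ← ρ3 − ρ1
  [ 1  -3/4   1/2  |    7/4 ]
  [ 0   1/2     0  |   -5/2 ]
  [ 0   3/4  -1/2  |  -15/4 ]
ρ2 ← 2·ρ2
  [ 1  -3/4   1/2  |    7/4 ]
  [ 0     1     0  |     -5 ]
  [ 0   3/4  -1/2  |  -15/4 ]
ρ3 ← ρ3 − 3/4·ρ2
  [ 1  -3/4   1/2  |  7/4 ]
  [ 0     1     0  |   -5 ]
  [ 0     0  -1/2  |    0 ]
ρ3 ← -2·ρ3
  [ 1  -3/4  1/2  |  7/4 ]
  [ 0     1    0  |   -5 ]
  [ 0     0    1  |    0 ]
ρ1 ← ρ1 − 1/2·ρ3
  [ 1  -3/4  0  |  7/4 ]
  [ 0     1  0  |   -5 ]
  [ 0     0  1  |    0 ]
ρ1 ← ρ1 + 3/4·ρ2
  [ 1  0  0  |  -2 ]
  [ 0  1  0  |  -5 ]
  [ 0  0  1  |   0 ]
Reading off the last column: a = -2, b = -5, c = 0.

(-2, -5, 0)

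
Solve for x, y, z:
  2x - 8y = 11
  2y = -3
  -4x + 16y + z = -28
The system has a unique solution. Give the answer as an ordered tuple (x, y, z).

(-1/2, -3/2, -6)

Form the augmented matrix and row-reduce:
  [  2  -8  0  |   11 ]
  [  0   2  0  |   -3 ]
  [ -4  16  1  |  -28 ]
ρ1 → 1/2·ρ1
ρ3 → ρ3 + 4·ρ1
ρ2 → 1/2·ρ2
ρ1 → ρ1 + 4·ρ2
Reading off the last column: x = -1/2, y = -3/2, z = -6.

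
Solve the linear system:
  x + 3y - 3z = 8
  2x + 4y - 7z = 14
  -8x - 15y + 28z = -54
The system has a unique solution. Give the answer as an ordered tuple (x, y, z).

Form the augmented matrix and row-reduce:
  [  1    3  -3  |    8 ]
  [  2    4  -7  |   14 ]
  [ -8  -15  28  |  -54 ]
r2 → r2 − 2·r1
  [  1    3  -3  |    8 ]
  [  0   -2  -1  |   -2 ]
  [ -8  -15  28  |  -54 ]
r3 → r3 + 8·r1
  [ 1   3  -3  |   8 ]
  [ 0  -2  -1  |  -2 ]
  [ 0   9   4  |  10 ]
r2 → -1/2·r2
  [ 1  3   -3  |   8 ]
  [ 0  1  1/2  |   1 ]
  [ 0  9    4  |  10 ]
r3 → r3 − 9·r2
  [ 1  3    -3  |  8 ]
  [ 0  1   1/2  |  1 ]
  [ 0  0  -1/2  |  1 ]
r3 → -2·r3
  [ 1  3   -3  |   8 ]
  [ 0  1  1/2  |   1 ]
  [ 0  0    1  |  -2 ]
r2 → r2 − 1/2·r3
  [ 1  3  -3  |   8 ]
  [ 0  1   0  |   2 ]
  [ 0  0   1  |  -2 ]
r1 → r1 + 3·r3
  [ 1  3  0  |   2 ]
  [ 0  1  0  |   2 ]
  [ 0  0  1  |  -2 ]
r1 → r1 − 3·r2
  [ 1  0  0  |  -4 ]
  [ 0  1  0  |   2 ]
  [ 0  0  1  |  -2 ]
Reading off the last column: x = -4, y = 2, z = -2.

(-4, 2, -2)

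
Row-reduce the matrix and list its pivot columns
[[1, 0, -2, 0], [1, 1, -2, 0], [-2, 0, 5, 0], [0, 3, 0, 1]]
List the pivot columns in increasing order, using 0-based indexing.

ρ2 := ρ2 − ρ1
  [  1  0  -2  0 ]
  [  0  1   0  0 ]
  [ -2  0   5  0 ]
  [  0  3   0  1 ]
ρ3 := ρ3 + 2·ρ1
  [ 1  0  -2  0 ]
  [ 0  1   0  0 ]
  [ 0  0   1  0 ]
  [ 0  3   0  1 ]
ρ4 := ρ4 − 3·ρ2
  [ 1  0  -2  0 ]
  [ 0  1   0  0 ]
  [ 0  0   1  0 ]
  [ 0  0   0  1 ]
ρ1 := ρ1 + 2·ρ3
  [ 1  0  0  0 ]
  [ 0  1  0  0 ]
  [ 0  0  1  0 ]
  [ 0  0  0  1 ]
Pivot columns are the columns containing a leading 1.

0, 1, 2, 3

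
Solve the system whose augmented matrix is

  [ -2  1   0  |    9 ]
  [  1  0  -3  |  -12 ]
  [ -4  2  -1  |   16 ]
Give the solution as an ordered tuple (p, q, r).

Multiply r1 by -1/2.
  [  1  -1/2   0  |  -9/2 ]
  [  1     0  -3  |   -12 ]
  [ -4     2  -1  |    16 ]
Subtract r1 from r2.
  [  1  -1/2   0  |   -9/2 ]
  [  0   1/2  -3  |  -15/2 ]
  [ -4     2  -1  |     16 ]
Add 4 times r1 to r3.
  [ 1  -1/2   0  |   -9/2 ]
  [ 0   1/2  -3  |  -15/2 ]
  [ 0     0  -1  |     -2 ]
Multiply r2 by 2.
  [ 1  -1/2   0  |  -9/2 ]
  [ 0     1  -6  |   -15 ]
  [ 0     0  -1  |    -2 ]
Multiply r3 by -1.
  [ 1  -1/2   0  |  -9/2 ]
  [ 0     1  -6  |   -15 ]
  [ 0     0   1  |     2 ]
Add 6 times r3 to r2.
  [ 1  -1/2  0  |  -9/2 ]
  [ 0     1  0  |    -3 ]
  [ 0     0  1  |     2 ]
Add 1/2 times r2 to r1.
  [ 1  0  0  |  -6 ]
  [ 0  1  0  |  -3 ]
  [ 0  0  1  |   2 ]
Reading off the last column: p = -6, q = -3, r = 2.

(-6, -3, 2)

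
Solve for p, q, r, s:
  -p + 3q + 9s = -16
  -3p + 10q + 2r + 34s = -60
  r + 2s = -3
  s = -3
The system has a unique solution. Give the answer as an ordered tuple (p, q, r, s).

(-2, 3, 3, -3)

Form the augmented matrix and row-reduce:
  [ -1   3  0   9  |  -16 ]
  [ -3  10  2  34  |  -60 ]
  [  0   0  1   2  |   -3 ]
  [  0   0  0   1  |   -3 ]
r1 := -1·r1
  [  1  -3  0  -9  |   16 ]
  [ -3  10  2  34  |  -60 ]
  [  0   0  1   2  |   -3 ]
  [  0   0  0   1  |   -3 ]
r2 := r2 + 3·r1
  [ 1  -3  0  -9  |   16 ]
  [ 0   1  2   7  |  -12 ]
  [ 0   0  1   2  |   -3 ]
  [ 0   0  0   1  |   -3 ]
r3 := r3 − 2·r4
  [ 1  -3  0  -9  |   16 ]
  [ 0   1  2   7  |  -12 ]
  [ 0   0  1   0  |    3 ]
  [ 0   0  0   1  |   -3 ]
r2 := r2 − 7·r4
  [ 1  -3  0  -9  |  16 ]
  [ 0   1  2   0  |   9 ]
  [ 0   0  1   0  |   3 ]
  [ 0   0  0   1  |  -3 ]
r1 := r1 + 9·r4
  [ 1  -3  0  0  |  -11 ]
  [ 0   1  2  0  |    9 ]
  [ 0   0  1  0  |    3 ]
  [ 0   0  0  1  |   -3 ]
r2 := r2 − 2·r3
  [ 1  -3  0  0  |  -11 ]
  [ 0   1  0  0  |    3 ]
  [ 0   0  1  0  |    3 ]
  [ 0   0  0  1  |   -3 ]
r1 := r1 + 3·r2
  [ 1  0  0  0  |  -2 ]
  [ 0  1  0  0  |   3 ]
  [ 0  0  1  0  |   3 ]
  [ 0  0  0  1  |  -3 ]
Reading off the last column: p = -2, q = 3, r = 3, s = -3.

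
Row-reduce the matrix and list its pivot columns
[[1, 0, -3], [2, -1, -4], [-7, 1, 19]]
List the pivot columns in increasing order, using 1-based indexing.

1, 2

Subtract 2 times ρ1 from ρ2.
  [  1   0  -3 ]
  [  0  -1   2 ]
  [ -7   1  19 ]
Add 7 times ρ1 to ρ3.
  [ 1   0  -3 ]
  [ 0  -1   2 ]
  [ 0   1  -2 ]
Multiply ρ2 by -1.
  [ 1  0  -3 ]
  [ 0  1  -2 ]
  [ 0  1  -2 ]
Subtract ρ2 from ρ3.
  [ 1  0  -3 ]
  [ 0  1  -2 ]
  [ 0  0   0 ]
Pivot columns are the columns containing a leading 1.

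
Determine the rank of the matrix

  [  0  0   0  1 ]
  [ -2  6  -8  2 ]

rank = 2

R1 <-> R2
  [ -2  6  -8  2 ]
  [  0  0   0  1 ]
R1 := -1/2·R1
  [ 1  -3  4  -1 ]
  [ 0   0  0   1 ]
R1 := R1 + R2
  [ 1  -3  4  0 ]
  [ 0   0  0  1 ]
The reduced form has 2 nonzero rows.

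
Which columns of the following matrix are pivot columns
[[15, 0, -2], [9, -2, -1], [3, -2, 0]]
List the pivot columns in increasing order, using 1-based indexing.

r1 ← 1/15·r1
  [ 1   0  -2/15 ]
  [ 9  -2     -1 ]
  [ 3  -2      0 ]
r2 ← r2 − 9·r1
  [ 1   0  -2/15 ]
  [ 0  -2    1/5 ]
  [ 3  -2      0 ]
r3 ← r3 − 3·r1
  [ 1   0  -2/15 ]
  [ 0  -2    1/5 ]
  [ 0  -2    2/5 ]
r2 ← -1/2·r2
  [ 1   0  -2/15 ]
  [ 0   1  -1/10 ]
  [ 0  -2    2/5 ]
r3 ← r3 + 2·r2
  [ 1  0  -2/15 ]
  [ 0  1  -1/10 ]
  [ 0  0    1/5 ]
r3 ← 5·r3
  [ 1  0  -2/15 ]
  [ 0  1  -1/10 ]
  [ 0  0      1 ]
r2 ← r2 + 1/10·r3
  [ 1  0  -2/15 ]
  [ 0  1      0 ]
  [ 0  0      1 ]
r1 ← r1 + 2/15·r3
  [ 1  0  0 ]
  [ 0  1  0 ]
  [ 0  0  1 ]
Pivot columns are the columns containing a leading 1.

1, 2, 3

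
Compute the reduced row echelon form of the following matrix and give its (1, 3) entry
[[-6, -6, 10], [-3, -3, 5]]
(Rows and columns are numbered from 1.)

-5/3

r1 := -1/6·r1
  [  1   1  -5/3 ]
  [ -3  -3     5 ]
r2 := r2 + 3·r1
  [ 1  1  -5/3 ]
  [ 0  0     0 ]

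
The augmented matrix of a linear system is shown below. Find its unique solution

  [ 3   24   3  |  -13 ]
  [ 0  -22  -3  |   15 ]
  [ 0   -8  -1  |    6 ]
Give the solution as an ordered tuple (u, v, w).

R1 -> 1/3·R1
  [ 1    8   1  |  -13/3 ]
  [ 0  -22  -3  |     15 ]
  [ 0   -8  -1  |      6 ]
R2 -> -1/22·R2
  [ 1   8     1  |   -13/3 ]
  [ 0   1  3/22  |  -15/22 ]
  [ 0  -8    -1  |       6 ]
R3 -> R3 + 8·R2
  [ 1  8     1  |   -13/3 ]
  [ 0  1  3/22  |  -15/22 ]
  [ 0  0  1/11  |    6/11 ]
R3 -> 11·R3
  [ 1  8     1  |   -13/3 ]
  [ 0  1  3/22  |  -15/22 ]
  [ 0  0     1  |       6 ]
R2 -> R2 − 3/22·R3
  [ 1  8  1  |  -13/3 ]
  [ 0  1  0  |   -3/2 ]
  [ 0  0  1  |      6 ]
R1 -> R1 − R3
  [ 1  8  0  |  -31/3 ]
  [ 0  1  0  |   -3/2 ]
  [ 0  0  1  |      6 ]
R1 -> R1 − 8·R2
  [ 1  0  0  |   5/3 ]
  [ 0  1  0  |  -3/2 ]
  [ 0  0  1  |     6 ]
Reading off the last column: u = 5/3, v = -3/2, w = 6.

(5/3, -3/2, 6)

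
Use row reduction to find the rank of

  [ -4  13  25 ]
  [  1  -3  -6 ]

rank = 2

ρ1 → -1/4·ρ1
  [ 1  -13/4  -25/4 ]
  [ 1     -3     -6 ]
ρ2 → ρ2 − ρ1
  [ 1  -13/4  -25/4 ]
  [ 0    1/4    1/4 ]
ρ2 → 4·ρ2
  [ 1  -13/4  -25/4 ]
  [ 0      1      1 ]
ρ1 → ρ1 + 13/4·ρ2
  [ 1  0  -3 ]
  [ 0  1   1 ]
The reduced form has 2 nonzero rows.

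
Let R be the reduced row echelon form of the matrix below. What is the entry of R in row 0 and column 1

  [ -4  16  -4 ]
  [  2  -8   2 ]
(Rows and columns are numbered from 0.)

-4

R1 → -1/4·R1
  [ 1  -4  1 ]
  [ 2  -8  2 ]
R2 → R2 − 2·R1
  [ 1  -4  1 ]
  [ 0   0  0 ]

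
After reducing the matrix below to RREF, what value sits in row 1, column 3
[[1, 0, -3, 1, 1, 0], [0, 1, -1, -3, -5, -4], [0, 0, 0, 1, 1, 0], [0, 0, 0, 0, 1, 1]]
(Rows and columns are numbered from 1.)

r3 ← r3 − r4
r2 ← r2 + 5·r4
r1 ← r1 − r4
r2 ← r2 + 3·r3
r1 ← r1 − r3

-3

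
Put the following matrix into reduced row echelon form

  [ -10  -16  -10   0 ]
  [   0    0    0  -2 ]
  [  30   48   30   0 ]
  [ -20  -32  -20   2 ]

ρ1 -> -1/10·ρ1
  [   1  8/5    1   0 ]
  [   0    0    0  -2 ]
  [  30   48   30   0 ]
  [ -20  -32  -20   2 ]
ρ3 -> ρ3 − 30·ρ1
  [   1  8/5    1   0 ]
  [   0    0    0  -2 ]
  [   0    0    0   0 ]
  [ -20  -32  -20   2 ]
ρ4 -> ρ4 + 20·ρ1
  [ 1  8/5  1   0 ]
  [ 0    0  0  -2 ]
  [ 0    0  0   0 ]
  [ 0    0  0   2 ]
ρ2 -> -1/2·ρ2
  [ 1  8/5  1  0 ]
  [ 0    0  0  1 ]
  [ 0    0  0  0 ]
  [ 0    0  0  2 ]
ρ4 -> ρ4 − 2·ρ2
  [ 1  8/5  1  0 ]
  [ 0    0  0  1 ]
  [ 0    0  0  0 ]
  [ 0    0  0  0 ]

[[1, 8/5, 1, 0], [0, 0, 0, 1], [0, 0, 0, 0], [0, 0, 0, 0]]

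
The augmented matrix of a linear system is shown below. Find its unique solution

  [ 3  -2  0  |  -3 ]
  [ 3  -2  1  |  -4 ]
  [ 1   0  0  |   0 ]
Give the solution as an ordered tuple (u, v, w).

Multiply R1 by 1/3.
  [ 1  -2/3  0  |  -1 ]
  [ 3    -2  1  |  -4 ]
  [ 1     0  0  |   0 ]
Subtract 3 times R1 from R2.
  [ 1  -2/3  0  |  -1 ]
  [ 0     0  1  |  -1 ]
  [ 1     0  0  |   0 ]
Subtract R1 from R3.
  [ 1  -2/3  0  |  -1 ]
  [ 0     0  1  |  -1 ]
  [ 0   2/3  0  |   1 ]
Swap R2 and R3.
  [ 1  -2/3  0  |  -1 ]
  [ 0   2/3  0  |   1 ]
  [ 0     0  1  |  -1 ]
Multiply R2 by 3/2.
  [ 1  -2/3  0  |   -1 ]
  [ 0     1  0  |  3/2 ]
  [ 0     0  1  |   -1 ]
Add 2/3 times R2 to R1.
  [ 1  0  0  |    0 ]
  [ 0  1  0  |  3/2 ]
  [ 0  0  1  |   -1 ]
Reading off the last column: u = 0, v = 3/2, w = -1.

(0, 3/2, -1)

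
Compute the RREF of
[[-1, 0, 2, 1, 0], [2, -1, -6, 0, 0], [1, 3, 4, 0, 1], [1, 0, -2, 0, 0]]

[[1, 0, -2, 0, 0], [0, 1, 2, 0, 0], [0, 0, 0, 1, 0], [0, 0, 0, 0, 1]]

ρ1 → -1·ρ1
ρ2 → ρ2 − 2·ρ1
ρ3 → ρ3 − ρ1
ρ4 → ρ4 − ρ1
ρ2 → -1·ρ2
ρ3 → ρ3 − 3·ρ2
ρ3 → 1/7·ρ3
ρ4 → ρ4 − ρ3
ρ4 → -7·ρ4
ρ3 → ρ3 − 1/7·ρ4
ρ2 → ρ2 + 2·ρ3
ρ1 → ρ1 + ρ3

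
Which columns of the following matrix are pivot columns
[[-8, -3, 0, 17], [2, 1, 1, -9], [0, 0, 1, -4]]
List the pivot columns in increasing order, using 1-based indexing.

R1 → -1/8·R1
  [ 1  3/8  0  -17/8 ]
  [ 2    1  1     -9 ]
  [ 0    0  1     -4 ]
R2 → R2 − 2·R1
  [ 1  3/8  0  -17/8 ]
  [ 0  1/4  1  -19/4 ]
  [ 0    0  1     -4 ]
R2 → 4·R2
  [ 1  3/8  0  -17/8 ]
  [ 0    1  4    -19 ]
  [ 0    0  1     -4 ]
R2 → R2 − 4·R3
  [ 1  3/8  0  -17/8 ]
  [ 0    1  0     -3 ]
  [ 0    0  1     -4 ]
R1 → R1 − 3/8·R2
  [ 1  0  0  -1 ]
  [ 0  1  0  -3 ]
  [ 0  0  1  -4 ]
Pivot columns are the columns containing a leading 1.

1, 2, 3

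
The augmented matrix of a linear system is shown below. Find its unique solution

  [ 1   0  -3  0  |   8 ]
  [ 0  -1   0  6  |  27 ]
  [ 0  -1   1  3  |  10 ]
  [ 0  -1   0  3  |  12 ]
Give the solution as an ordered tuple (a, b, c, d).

Multiply r2 by -1.
  [ 1   0  -3   0  |    8 ]
  [ 0   1   0  -6  |  -27 ]
  [ 0  -1   1   3  |   10 ]
  [ 0  -1   0   3  |   12 ]
Add r2 to r3.
  [ 1   0  -3   0  |    8 ]
  [ 0   1   0  -6  |  -27 ]
  [ 0   0   1  -3  |  -17 ]
  [ 0  -1   0   3  |   12 ]
Add r2 to r4.
  [ 1  0  -3   0  |    8 ]
  [ 0  1   0  -6  |  -27 ]
  [ 0  0   1  -3  |  -17 ]
  [ 0  0   0  -3  |  -15 ]
Multiply r4 by -1/3.
  [ 1  0  -3   0  |    8 ]
  [ 0  1   0  -6  |  -27 ]
  [ 0  0   1  -3  |  -17 ]
  [ 0  0   0   1  |    5 ]
Add 3 times r4 to r3.
  [ 1  0  -3   0  |    8 ]
  [ 0  1   0  -6  |  -27 ]
  [ 0  0   1   0  |   -2 ]
  [ 0  0   0   1  |    5 ]
Add 6 times r4 to r2.
  [ 1  0  -3  0  |   8 ]
  [ 0  1   0  0  |   3 ]
  [ 0  0   1  0  |  -2 ]
  [ 0  0   0  1  |   5 ]
Add 3 times r3 to r1.
  [ 1  0  0  0  |   2 ]
  [ 0  1  0  0  |   3 ]
  [ 0  0  1  0  |  -2 ]
  [ 0  0  0  1  |   5 ]
Reading off the last column: a = 2, b = 3, c = -2, d = 5.

(2, 3, -2, 5)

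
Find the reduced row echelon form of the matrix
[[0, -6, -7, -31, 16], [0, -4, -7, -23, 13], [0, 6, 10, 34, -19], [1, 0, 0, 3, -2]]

[[1, 0, 0, 3, -2], [0, 1, 0, 4, -3/2], [0, 0, 1, 1, -1], [0, 0, 0, 0, 0]]

R1 <=> R4
  [ 1   0   0    3   -2 ]
  [ 0  -4  -7  -23   13 ]
  [ 0   6  10   34  -19 ]
  [ 0  -6  -7  -31   16 ]
R2 := -1/4·R2
  [ 1   0    0     3     -2 ]
  [ 0   1  7/4  23/4  -13/4 ]
  [ 0   6   10    34    -19 ]
  [ 0  -6   -7   -31     16 ]
R3 := R3 − 6·R2
  [ 1   0     0     3     -2 ]
  [ 0   1   7/4  23/4  -13/4 ]
  [ 0   0  -1/2  -1/2    1/2 ]
  [ 0  -6    -7   -31     16 ]
R4 := R4 + 6·R2
  [ 1  0     0     3     -2 ]
  [ 0  1   7/4  23/4  -13/4 ]
  [ 0  0  -1/2  -1/2    1/2 ]
  [ 0  0   7/2   7/2   -7/2 ]
R3 := -2·R3
  [ 1  0    0     3     -2 ]
  [ 0  1  7/4  23/4  -13/4 ]
  [ 0  0    1     1     -1 ]
  [ 0  0  7/2   7/2   -7/2 ]
R4 := R4 − 7/2·R3
  [ 1  0    0     3     -2 ]
  [ 0  1  7/4  23/4  -13/4 ]
  [ 0  0    1     1     -1 ]
  [ 0  0    0     0      0 ]
R2 := R2 − 7/4·R3
  [ 1  0  0  3    -2 ]
  [ 0  1  0  4  -3/2 ]
  [ 0  0  1  1    -1 ]
  [ 0  0  0  0     0 ]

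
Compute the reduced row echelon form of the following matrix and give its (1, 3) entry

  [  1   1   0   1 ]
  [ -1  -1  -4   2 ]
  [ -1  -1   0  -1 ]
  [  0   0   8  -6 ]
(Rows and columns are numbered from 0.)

R2 -> R2 + R1
R3 -> R3 + R1
R2 -> -1/4·R2
R4 -> R4 − 8·R2

-3/4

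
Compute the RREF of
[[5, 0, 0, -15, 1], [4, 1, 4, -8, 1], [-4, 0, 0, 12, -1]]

[[1, 0, 0, -3, 0], [0, 1, 4, 4, 0], [0, 0, 0, 0, 1]]

ρ1 ← 1/5·ρ1
  [  1  0  0  -3  1/5 ]
  [  4  1  4  -8    1 ]
  [ -4  0  0  12   -1 ]
ρ2 ← ρ2 − 4·ρ1
  [  1  0  0  -3  1/5 ]
  [  0  1  4   4  1/5 ]
  [ -4  0  0  12   -1 ]
ρ3 ← ρ3 + 4·ρ1
  [ 1  0  0  -3   1/5 ]
  [ 0  1  4   4   1/5 ]
  [ 0  0  0   0  -1/5 ]
ρ3 ← -5·ρ3
  [ 1  0  0  -3  1/5 ]
  [ 0  1  4   4  1/5 ]
  [ 0  0  0   0    1 ]
ρ2 ← ρ2 − 1/5·ρ3
  [ 1  0  0  -3  1/5 ]
  [ 0  1  4   4    0 ]
  [ 0  0  0   0    1 ]
ρ1 ← ρ1 − 1/5·ρ3
  [ 1  0  0  -3  0 ]
  [ 0  1  4   4  0 ]
  [ 0  0  0   0  1 ]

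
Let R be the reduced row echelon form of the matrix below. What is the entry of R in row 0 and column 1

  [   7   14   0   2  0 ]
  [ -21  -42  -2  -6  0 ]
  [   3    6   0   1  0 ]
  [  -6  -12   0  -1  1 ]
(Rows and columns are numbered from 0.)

2

Multiply ρ1 by 1/7.
  [   1    2   0  2/7  0 ]
  [ -21  -42  -2   -6  0 ]
  [   3    6   0    1  0 ]
  [  -6  -12   0   -1  1 ]
Add 21 times ρ1 to ρ2.
  [  1    2   0  2/7  0 ]
  [  0    0  -2    0  0 ]
  [  3    6   0    1  0 ]
  [ -6  -12   0   -1  1 ]
Subtract 3 times ρ1 from ρ3.
  [  1    2   0  2/7  0 ]
  [  0    0  -2    0  0 ]
  [  0    0   0  1/7  0 ]
  [ -6  -12   0   -1  1 ]
Add 6 times ρ1 to ρ4.
  [ 1  2   0  2/7  0 ]
  [ 0  0  -2    0  0 ]
  [ 0  0   0  1/7  0 ]
  [ 0  0   0  5/7  1 ]
Multiply ρ2 by -1/2.
  [ 1  2  0  2/7  0 ]
  [ 0  0  1    0  0 ]
  [ 0  0  0  1/7  0 ]
  [ 0  0  0  5/7  1 ]
Multiply ρ3 by 7.
  [ 1  2  0  2/7  0 ]
  [ 0  0  1    0  0 ]
  [ 0  0  0    1  0 ]
  [ 0  0  0  5/7  1 ]
Subtract 5/7 times ρ3 from ρ4.
  [ 1  2  0  2/7  0 ]
  [ 0  0  1    0  0 ]
  [ 0  0  0    1  0 ]
  [ 0  0  0    0  1 ]
Subtract 2/7 times ρ3 from ρ1.
  [ 1  2  0  0  0 ]
  [ 0  0  1  0  0 ]
  [ 0  0  0  1  0 ]
  [ 0  0  0  0  1 ]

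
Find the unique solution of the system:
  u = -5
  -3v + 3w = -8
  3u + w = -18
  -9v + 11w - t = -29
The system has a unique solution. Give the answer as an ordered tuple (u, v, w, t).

Form the augmented matrix and row-reduce:
  [ 1   0   0   0  |   -5 ]
  [ 0  -3   3   0  |   -8 ]
  [ 3   0   1   0  |  -18 ]
  [ 0  -9  11  -1  |  -29 ]
r3 := r3 − 3·r1
  [ 1   0   0   0  |   -5 ]
  [ 0  -3   3   0  |   -8 ]
  [ 0   0   1   0  |   -3 ]
  [ 0  -9  11  -1  |  -29 ]
r2 := -1/3·r2
  [ 1   0   0   0  |   -5 ]
  [ 0   1  -1   0  |  8/3 ]
  [ 0   0   1   0  |   -3 ]
  [ 0  -9  11  -1  |  -29 ]
r4 := r4 + 9·r2
  [ 1  0   0   0  |   -5 ]
  [ 0  1  -1   0  |  8/3 ]
  [ 0  0   1   0  |   -3 ]
  [ 0  0   2  -1  |   -5 ]
r4 := r4 − 2·r3
  [ 1  0   0   0  |   -5 ]
  [ 0  1  -1   0  |  8/3 ]
  [ 0  0   1   0  |   -3 ]
  [ 0  0   0  -1  |    1 ]
r4 := -1·r4
  [ 1  0   0  0  |   -5 ]
  [ 0  1  -1  0  |  8/3 ]
  [ 0  0   1  0  |   -3 ]
  [ 0  0   0  1  |   -1 ]
r2 := r2 + r3
  [ 1  0  0  0  |    -5 ]
  [ 0  1  0  0  |  -1/3 ]
  [ 0  0  1  0  |    -3 ]
  [ 0  0  0  1  |    -1 ]
Reading off the last column: u = -5, v = -1/3, w = -3, t = -1.

(-5, -1/3, -3, -1)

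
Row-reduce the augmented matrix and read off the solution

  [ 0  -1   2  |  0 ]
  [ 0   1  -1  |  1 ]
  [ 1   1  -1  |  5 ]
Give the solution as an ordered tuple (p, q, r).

r1 ↔ r3
  [ 1   1  -1  |  5 ]
  [ 0   1  -1  |  1 ]
  [ 0  -1   2  |  0 ]
r3 → r3 + r2
  [ 1  1  -1  |  5 ]
  [ 0  1  -1  |  1 ]
  [ 0  0   1  |  1 ]
r2 → r2 + r3
  [ 1  1  -1  |  5 ]
  [ 0  1   0  |  2 ]
  [ 0  0   1  |  1 ]
r1 → r1 + r3
  [ 1  1  0  |  6 ]
  [ 0  1  0  |  2 ]
  [ 0  0  1  |  1 ]
r1 → r1 − r2
  [ 1  0  0  |  4 ]
  [ 0  1  0  |  2 ]
  [ 0  0  1  |  1 ]
Reading off the last column: p = 4, q = 2, r = 1.

(4, 2, 1)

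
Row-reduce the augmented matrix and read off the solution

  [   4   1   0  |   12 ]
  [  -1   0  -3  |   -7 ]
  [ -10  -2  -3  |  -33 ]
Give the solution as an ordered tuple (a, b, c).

(2, 4, 5/3)

ρ1 := 1/4·ρ1
  [   1  1/4   0  |    3 ]
  [  -1    0  -3  |   -7 ]
  [ -10   -2  -3  |  -33 ]
ρ2 := ρ2 + ρ1
  [   1  1/4   0  |    3 ]
  [   0  1/4  -3  |   -4 ]
  [ -10   -2  -3  |  -33 ]
ρ3 := ρ3 + 10·ρ1
  [ 1  1/4   0  |   3 ]
  [ 0  1/4  -3  |  -4 ]
  [ 0  1/2  -3  |  -3 ]
ρ2 := 4·ρ2
  [ 1  1/4    0  |    3 ]
  [ 0    1  -12  |  -16 ]
  [ 0  1/2   -3  |   -3 ]
ρ3 := ρ3 − 1/2·ρ2
  [ 1  1/4    0  |    3 ]
  [ 0    1  -12  |  -16 ]
  [ 0    0    3  |    5 ]
ρ3 := 1/3·ρ3
  [ 1  1/4    0  |    3 ]
  [ 0    1  -12  |  -16 ]
  [ 0    0    1  |  5/3 ]
ρ2 := ρ2 + 12·ρ3
  [ 1  1/4  0  |    3 ]
  [ 0    1  0  |    4 ]
  [ 0    0  1  |  5/3 ]
ρ1 := ρ1 − 1/4·ρ2
  [ 1  0  0  |    2 ]
  [ 0  1  0  |    4 ]
  [ 0  0  1  |  5/3 ]
Reading off the last column: a = 2, b = 4, c = 5/3.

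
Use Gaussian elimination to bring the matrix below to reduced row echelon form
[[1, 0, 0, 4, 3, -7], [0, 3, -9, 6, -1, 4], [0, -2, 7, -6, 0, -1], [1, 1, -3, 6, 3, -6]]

[[1, 0, 0, 4, 0, -4], [0, 1, 0, -4, 0, 4], [0, 0, 1, -2, 0, 1], [0, 0, 0, 0, 1, -1]]

r4 → r4 − r1
  [ 1   0   0   4   3  -7 ]
  [ 0   3  -9   6  -1   4 ]
  [ 0  -2   7  -6   0  -1 ]
  [ 0   1  -3   2   0   1 ]
r2 → 1/3·r2
  [ 1   0   0   4     3   -7 ]
  [ 0   1  -3   2  -1/3  4/3 ]
  [ 0  -2   7  -6     0   -1 ]
  [ 0   1  -3   2     0    1 ]
r3 → r3 + 2·r2
  [ 1  0   0   4     3   -7 ]
  [ 0  1  -3   2  -1/3  4/3 ]
  [ 0  0   1  -2  -2/3  5/3 ]
  [ 0  1  -3   2     0    1 ]
r4 → r4 − r2
  [ 1  0   0   4     3    -7 ]
  [ 0  1  -3   2  -1/3   4/3 ]
  [ 0  0   1  -2  -2/3   5/3 ]
  [ 0  0   0   0   1/3  -1/3 ]
r4 → 3·r4
  [ 1  0   0   4     3   -7 ]
  [ 0  1  -3   2  -1/3  4/3 ]
  [ 0  0   1  -2  -2/3  5/3 ]
  [ 0  0   0   0     1   -1 ]
r3 → r3 + 2/3·r4
  [ 1  0   0   4     3   -7 ]
  [ 0  1  -3   2  -1/3  4/3 ]
  [ 0  0   1  -2     0    1 ]
  [ 0  0   0   0     1   -1 ]
r2 → r2 + 1/3·r4
  [ 1  0   0   4  3  -7 ]
  [ 0  1  -3   2  0   1 ]
  [ 0  0   1  -2  0   1 ]
  [ 0  0   0   0  1  -1 ]
r1 → r1 − 3·r4
  [ 1  0   0   4  0  -4 ]
  [ 0  1  -3   2  0   1 ]
  [ 0  0   1  -2  0   1 ]
  [ 0  0   0   0  1  -1 ]
r2 → r2 + 3·r3
  [ 1  0  0   4  0  -4 ]
  [ 0  1  0  -4  0   4 ]
  [ 0  0  1  -2  0   1 ]
  [ 0  0  0   0  1  -1 ]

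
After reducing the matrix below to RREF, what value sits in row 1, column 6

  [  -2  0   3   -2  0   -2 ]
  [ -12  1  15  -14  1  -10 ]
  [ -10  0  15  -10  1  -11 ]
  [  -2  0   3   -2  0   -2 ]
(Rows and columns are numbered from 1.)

r1 → -1/2·r1
r2 → r2 + 12·r1
r3 → r3 + 10·r1
r4 → r4 + 2·r1
r2 → r2 − r3

1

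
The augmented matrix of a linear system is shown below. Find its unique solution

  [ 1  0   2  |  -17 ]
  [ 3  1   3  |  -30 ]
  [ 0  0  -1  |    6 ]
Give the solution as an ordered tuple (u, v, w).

r2 := r2 − 3·r1
  [ 1  0   2  |  -17 ]
  [ 0  1  -3  |   21 ]
  [ 0  0  -1  |    6 ]
r3 := -1·r3
  [ 1  0   2  |  -17 ]
  [ 0  1  -3  |   21 ]
  [ 0  0   1  |   -6 ]
r2 := r2 + 3·r3
  [ 1  0  2  |  -17 ]
  [ 0  1  0  |    3 ]
  [ 0  0  1  |   -6 ]
r1 := r1 − 2·r3
  [ 1  0  0  |  -5 ]
  [ 0  1  0  |   3 ]
  [ 0  0  1  |  -6 ]
Reading off the last column: u = -5, v = 3, w = -6.

(-5, 3, -6)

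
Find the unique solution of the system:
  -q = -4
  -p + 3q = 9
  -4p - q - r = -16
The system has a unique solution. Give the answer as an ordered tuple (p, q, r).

(3, 4, 0)

Form the augmented matrix and row-reduce:
  [  0  -1   0  |   -4 ]
  [ -1   3   0  |    9 ]
  [ -4  -1  -1  |  -16 ]
Swap R1 and R2.
  [ -1   3   0  |    9 ]
  [  0  -1   0  |   -4 ]
  [ -4  -1  -1  |  -16 ]
Multiply R1 by -1.
  [  1  -3   0  |   -9 ]
  [  0  -1   0  |   -4 ]
  [ -4  -1  -1  |  -16 ]
Add 4 times R1 to R3.
  [ 1   -3   0  |   -9 ]
  [ 0   -1   0  |   -4 ]
  [ 0  -13  -1  |  -52 ]
Multiply R2 by -1.
  [ 1   -3   0  |   -9 ]
  [ 0    1   0  |    4 ]
  [ 0  -13  -1  |  -52 ]
Add 13 times R2 to R3.
  [ 1  -3   0  |  -9 ]
  [ 0   1   0  |   4 ]
  [ 0   0  -1  |   0 ]
Multiply R3 by -1.
  [ 1  -3  0  |  -9 ]
  [ 0   1  0  |   4 ]
  [ 0   0  1  |   0 ]
Add 3 times R2 to R1.
  [ 1  0  0  |  3 ]
  [ 0  1  0  |  4 ]
  [ 0  0  1  |  0 ]
Reading off the last column: p = 3, q = 4, r = 0.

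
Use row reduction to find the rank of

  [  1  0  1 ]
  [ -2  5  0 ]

Add 2 times r1 to r2.
Multiply r2 by 1/5.
The reduced form has 2 nonzero rows.

rank = 2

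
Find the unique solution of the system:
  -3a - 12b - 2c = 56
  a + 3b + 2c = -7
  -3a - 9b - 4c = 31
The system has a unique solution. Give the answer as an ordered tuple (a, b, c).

Form the augmented matrix and row-reduce:
  [ -3  -12  -2  |  56 ]
  [  1    3   2  |  -7 ]
  [ -3   -9  -4  |  31 ]
Multiply ρ1 by -1/3.
  [  1   4  2/3  |  -56/3 ]
  [  1   3    2  |     -7 ]
  [ -3  -9   -4  |     31 ]
Subtract ρ1 from ρ2.
  [  1   4  2/3  |  -56/3 ]
  [  0  -1  4/3  |   35/3 ]
  [ -3  -9   -4  |     31 ]
Add 3 times ρ1 to ρ3.
  [ 1   4  2/3  |  -56/3 ]
  [ 0  -1  4/3  |   35/3 ]
  [ 0   3   -2  |    -25 ]
Multiply ρ2 by -1.
  [ 1  4   2/3  |  -56/3 ]
  [ 0  1  -4/3  |  -35/3 ]
  [ 0  3    -2  |    -25 ]
Subtract 3 times ρ2 from ρ3.
  [ 1  4   2/3  |  -56/3 ]
  [ 0  1  -4/3  |  -35/3 ]
  [ 0  0     2  |     10 ]
Multiply ρ3 by 1/2.
  [ 1  4   2/3  |  -56/3 ]
  [ 0  1  -4/3  |  -35/3 ]
  [ 0  0     1  |      5 ]
Add 4/3 times ρ3 to ρ2.
  [ 1  4  2/3  |  -56/3 ]
  [ 0  1    0  |     -5 ]
  [ 0  0    1  |      5 ]
Subtract 2/3 times ρ3 from ρ1.
  [ 1  4  0  |  -22 ]
  [ 0  1  0  |   -5 ]
  [ 0  0  1  |    5 ]
Subtract 4 times ρ2 from ρ1.
  [ 1  0  0  |  -2 ]
  [ 0  1  0  |  -5 ]
  [ 0  0  1  |   5 ]
Reading off the last column: a = -2, b = -5, c = 5.

(-2, -5, 5)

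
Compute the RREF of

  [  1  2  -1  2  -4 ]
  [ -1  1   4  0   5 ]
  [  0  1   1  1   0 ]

[[1, 0, -3, 0, -4], [0, 1, 1, 0, 1], [0, 0, 0, 1, -1]]

r2 := r2 + r1
  [ 1  2  -1  2  -4 ]
  [ 0  3   3  2   1 ]
  [ 0  1   1  1   0 ]
r2 := 1/3·r2
  [ 1  2  -1    2   -4 ]
  [ 0  1   1  2/3  1/3 ]
  [ 0  1   1    1    0 ]
r3 := r3 − r2
  [ 1  2  -1    2    -4 ]
  [ 0  1   1  2/3   1/3 ]
  [ 0  0   0  1/3  -1/3 ]
r3 := 3·r3
  [ 1  2  -1    2   -4 ]
  [ 0  1   1  2/3  1/3 ]
  [ 0  0   0    1   -1 ]
r2 := r2 − 2/3·r3
  [ 1  2  -1  2  -4 ]
  [ 0  1   1  0   1 ]
  [ 0  0   0  1  -1 ]
r1 := r1 − 2·r3
  [ 1  2  -1  0  -2 ]
  [ 0  1   1  0   1 ]
  [ 0  0   0  1  -1 ]
r1 := r1 − 2·r2
  [ 1  0  -3  0  -4 ]
  [ 0  1   1  0   1 ]
  [ 0  0   0  1  -1 ]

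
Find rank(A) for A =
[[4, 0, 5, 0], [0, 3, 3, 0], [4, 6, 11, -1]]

rank = 3

R1 → 1/4·R1
  [ 1  0  5/4   0 ]
  [ 0  3    3   0 ]
  [ 4  6   11  -1 ]
R3 → R3 − 4·R1
  [ 1  0  5/4   0 ]
  [ 0  3    3   0 ]
  [ 0  6    6  -1 ]
R2 → 1/3·R2
  [ 1  0  5/4   0 ]
  [ 0  1    1   0 ]
  [ 0  6    6  -1 ]
R3 → R3 − 6·R2
  [ 1  0  5/4   0 ]
  [ 0  1    1   0 ]
  [ 0  0    0  -1 ]
R3 → -1·R3
  [ 1  0  5/4  0 ]
  [ 0  1    1  0 ]
  [ 0  0    0  1 ]
The reduced form has 3 nonzero rows.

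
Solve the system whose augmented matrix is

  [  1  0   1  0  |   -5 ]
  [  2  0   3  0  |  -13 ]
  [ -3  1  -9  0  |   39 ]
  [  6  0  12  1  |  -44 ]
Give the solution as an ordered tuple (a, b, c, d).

Subtract 2 times ρ1 from ρ2.
  [  1  0   1  0  |   -5 ]
  [  0  0   1  0  |   -3 ]
  [ -3  1  -9  0  |   39 ]
  [  6  0  12  1  |  -44 ]
Add 3 times ρ1 to ρ3.
  [ 1  0   1  0  |   -5 ]
  [ 0  0   1  0  |   -3 ]
  [ 0  1  -6  0  |   24 ]
  [ 6  0  12  1  |  -44 ]
Subtract 6 times ρ1 from ρ4.
  [ 1  0   1  0  |   -5 ]
  [ 0  0   1  0  |   -3 ]
  [ 0  1  -6  0  |   24 ]
  [ 0  0   6  1  |  -14 ]
Swap ρ2 and ρ3.
  [ 1  0   1  0  |   -5 ]
  [ 0  1  -6  0  |   24 ]
  [ 0  0   1  0  |   -3 ]
  [ 0  0   6  1  |  -14 ]
Subtract 6 times ρ3 from ρ4.
  [ 1  0   1  0  |  -5 ]
  [ 0  1  -6  0  |  24 ]
  [ 0  0   1  0  |  -3 ]
  [ 0  0   0  1  |   4 ]
Add 6 times ρ3 to ρ2.
  [ 1  0  1  0  |  -5 ]
  [ 0  1  0  0  |   6 ]
  [ 0  0  1  0  |  -3 ]
  [ 0  0  0  1  |   4 ]
Subtract ρ3 from ρ1.
  [ 1  0  0  0  |  -2 ]
  [ 0  1  0  0  |   6 ]
  [ 0  0  1  0  |  -3 ]
  [ 0  0  0  1  |   4 ]
Reading off the last column: a = -2, b = 6, c = -3, d = 4.

(-2, 6, -3, 4)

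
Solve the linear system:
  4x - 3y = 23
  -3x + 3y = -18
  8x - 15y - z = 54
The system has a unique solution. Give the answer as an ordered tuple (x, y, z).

Form the augmented matrix and row-reduce:
  [  4   -3   0  |   23 ]
  [ -3    3   0  |  -18 ]
  [  8  -15  -1  |   54 ]
R1 → 1/4·R1
  [  1  -3/4   0  |  23/4 ]
  [ -3     3   0  |   -18 ]
  [  8   -15  -1  |    54 ]
R2 → R2 + 3·R1
  [ 1  -3/4   0  |  23/4 ]
  [ 0   3/4   0  |  -3/4 ]
  [ 8   -15  -1  |    54 ]
R3 → R3 − 8·R1
  [ 1  -3/4   0  |  23/4 ]
  [ 0   3/4   0  |  -3/4 ]
  [ 0    -9  -1  |     8 ]
R2 → 4/3·R2
  [ 1  -3/4   0  |  23/4 ]
  [ 0     1   0  |    -1 ]
  [ 0    -9  -1  |     8 ]
R3 → R3 + 9·R2
  [ 1  -3/4   0  |  23/4 ]
  [ 0     1   0  |    -1 ]
  [ 0     0  -1  |    -1 ]
R3 → -1·R3
  [ 1  -3/4  0  |  23/4 ]
  [ 0     1  0  |    -1 ]
  [ 0     0  1  |     1 ]
R1 → R1 + 3/4·R2
  [ 1  0  0  |   5 ]
  [ 0  1  0  |  -1 ]
  [ 0  0  1  |   1 ]
Reading off the last column: x = 5, y = -1, z = 1.

(5, -1, 1)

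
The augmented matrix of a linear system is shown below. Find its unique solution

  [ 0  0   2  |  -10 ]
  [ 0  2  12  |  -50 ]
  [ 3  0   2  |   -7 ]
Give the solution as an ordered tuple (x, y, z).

ρ1 <-> ρ3
  [ 3  0   2  |   -7 ]
  [ 0  2  12  |  -50 ]
  [ 0  0   2  |  -10 ]
ρ1 := 1/3·ρ1
  [ 1  0  2/3  |  -7/3 ]
  [ 0  2   12  |   -50 ]
  [ 0  0    2  |   -10 ]
ρ2 := 1/2·ρ2
  [ 1  0  2/3  |  -7/3 ]
  [ 0  1    6  |   -25 ]
  [ 0  0    2  |   -10 ]
ρ3 := 1/2·ρ3
  [ 1  0  2/3  |  -7/3 ]
  [ 0  1    6  |   -25 ]
  [ 0  0    1  |    -5 ]
ρ2 := ρ2 − 6·ρ3
  [ 1  0  2/3  |  -7/3 ]
  [ 0  1    0  |     5 ]
  [ 0  0    1  |    -5 ]
ρ1 := ρ1 − 2/3·ρ3
  [ 1  0  0  |   1 ]
  [ 0  1  0  |   5 ]
  [ 0  0  1  |  -5 ]
Reading off the last column: x = 1, y = 5, z = -5.

(1, 5, -5)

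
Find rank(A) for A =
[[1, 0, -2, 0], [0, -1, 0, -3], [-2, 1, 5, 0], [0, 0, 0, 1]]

Add 2 times R1 to R3.
  [ 1   0  -2   0 ]
  [ 0  -1   0  -3 ]
  [ 0   1   1   0 ]
  [ 0   0   0   1 ]
Multiply R2 by -1.
  [ 1  0  -2  0 ]
  [ 0  1   0  3 ]
  [ 0  1   1  0 ]
  [ 0  0   0  1 ]
Subtract R2 from R3.
  [ 1  0  -2   0 ]
  [ 0  1   0   3 ]
  [ 0  0   1  -3 ]
  [ 0  0   0   1 ]
Add 3 times R4 to R3.
  [ 1  0  -2  0 ]
  [ 0  1   0  3 ]
  [ 0  0   1  0 ]
  [ 0  0   0  1 ]
Subtract 3 times R4 from R2.
  [ 1  0  -2  0 ]
  [ 0  1   0  0 ]
  [ 0  0   1  0 ]
  [ 0  0   0  1 ]
Add 2 times R3 to R1.
  [ 1  0  0  0 ]
  [ 0  1  0  0 ]
  [ 0  0  1  0 ]
  [ 0  0  0  1 ]
The reduced form has 4 nonzero rows.

rank = 4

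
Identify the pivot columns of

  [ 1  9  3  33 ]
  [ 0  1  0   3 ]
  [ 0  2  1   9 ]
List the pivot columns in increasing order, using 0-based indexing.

0, 1, 2

Subtract 2 times R2 from R3.
Subtract 3 times R3 from R1.
Subtract 9 times R2 from R1.
Pivot columns are the columns containing a leading 1.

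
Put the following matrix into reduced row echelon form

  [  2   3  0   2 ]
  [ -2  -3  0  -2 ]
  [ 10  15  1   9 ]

Multiply R1 by 1/2.
  [  1  3/2  0   1 ]
  [ -2   -3  0  -2 ]
  [ 10   15  1   9 ]
Add 2 times R1 to R2.
  [  1  3/2  0  1 ]
  [  0    0  0  0 ]
  [ 10   15  1  9 ]
Subtract 10 times R1 from R3.
  [ 1  3/2  0   1 ]
  [ 0    0  0   0 ]
  [ 0    0  1  -1 ]
Swap R2 and R3.
  [ 1  3/2  0   1 ]
  [ 0    0  1  -1 ]
  [ 0    0  0   0 ]

[[1, 3/2, 0, 1], [0, 0, 1, -1], [0, 0, 0, 0]]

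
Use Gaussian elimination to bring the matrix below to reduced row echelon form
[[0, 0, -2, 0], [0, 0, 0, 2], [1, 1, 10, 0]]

Swap R1 and R3.
  [ 1  1  10  0 ]
  [ 0  0   0  2 ]
  [ 0  0  -2  0 ]
Swap R2 and R3.
  [ 1  1  10  0 ]
  [ 0  0  -2  0 ]
  [ 0  0   0  2 ]
Multiply R2 by -1/2.
  [ 1  1  10  0 ]
  [ 0  0   1  0 ]
  [ 0  0   0  2 ]
Multiply R3 by 1/2.
  [ 1  1  10  0 ]
  [ 0  0   1  0 ]
  [ 0  0   0  1 ]
Subtract 10 times R2 from R1.
  [ 1  1  0  0 ]
  [ 0  0  1  0 ]
  [ 0  0  0  1 ]

[[1, 1, 0, 0], [0, 0, 1, 0], [0, 0, 0, 1]]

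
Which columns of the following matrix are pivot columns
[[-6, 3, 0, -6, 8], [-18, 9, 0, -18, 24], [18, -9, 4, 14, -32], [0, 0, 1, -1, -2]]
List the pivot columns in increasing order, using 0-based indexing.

Multiply R1 by -1/6.
  [   1  -1/2  0    1  -4/3 ]
  [ -18     9  0  -18    24 ]
  [  18    -9  4   14   -32 ]
  [   0     0  1   -1    -2 ]
Add 18 times R1 to R2.
  [  1  -1/2  0   1  -4/3 ]
  [  0     0  0   0     0 ]
  [ 18    -9  4  14   -32 ]
  [  0     0  1  -1    -2 ]
Subtract 18 times R1 from R3.
  [ 1  -1/2  0   1  -4/3 ]
  [ 0     0  0   0     0 ]
  [ 0     0  4  -4    -8 ]
  [ 0     0  1  -1    -2 ]
Swap R2 and R3.
  [ 1  -1/2  0   1  -4/3 ]
  [ 0     0  4  -4    -8 ]
  [ 0     0  0   0     0 ]
  [ 0     0  1  -1    -2 ]
Multiply R2 by 1/4.
  [ 1  -1/2  0   1  -4/3 ]
  [ 0     0  1  -1    -2 ]
  [ 0     0  0   0     0 ]
  [ 0     0  1  -1    -2 ]
Subtract R2 from R4.
  [ 1  -1/2  0   1  -4/3 ]
  [ 0     0  1  -1    -2 ]
  [ 0     0  0   0     0 ]
  [ 0     0  0   0     0 ]
Pivot columns are the columns containing a leading 1.

0, 2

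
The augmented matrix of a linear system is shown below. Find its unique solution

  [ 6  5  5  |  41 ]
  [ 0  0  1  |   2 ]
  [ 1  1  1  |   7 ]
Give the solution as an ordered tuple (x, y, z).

(6, -1, 2)

ρ1 → 1/6·ρ1
  [ 1  5/6  5/6  |  41/6 ]
  [ 0    0    1  |     2 ]
  [ 1    1    1  |     7 ]
ρ3 → ρ3 − ρ1
  [ 1  5/6  5/6  |  41/6 ]
  [ 0    0    1  |     2 ]
  [ 0  1/6  1/6  |   1/6 ]
ρ2 <=> ρ3
  [ 1  5/6  5/6  |  41/6 ]
  [ 0  1/6  1/6  |   1/6 ]
  [ 0    0    1  |     2 ]
ρ2 → 6·ρ2
  [ 1  5/6  5/6  |  41/6 ]
  [ 0    1    1  |     1 ]
  [ 0    0    1  |     2 ]
ρ2 → ρ2 − ρ3
  [ 1  5/6  5/6  |  41/6 ]
  [ 0    1    0  |    -1 ]
  [ 0    0    1  |     2 ]
ρ1 → ρ1 − 5/6·ρ3
  [ 1  5/6  0  |  31/6 ]
  [ 0    1  0  |    -1 ]
  [ 0    0  1  |     2 ]
ρ1 → ρ1 − 5/6·ρ2
  [ 1  0  0  |   6 ]
  [ 0  1  0  |  -1 ]
  [ 0  0  1  |   2 ]
Reading off the last column: x = 6, y = -1, z = 2.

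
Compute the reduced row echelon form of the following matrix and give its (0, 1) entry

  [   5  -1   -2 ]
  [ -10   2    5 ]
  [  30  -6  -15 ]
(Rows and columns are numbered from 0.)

-1/5

Multiply R1 by 1/5.
  [   1  -1/5  -2/5 ]
  [ -10     2     5 ]
  [  30    -6   -15 ]
Add 10 times R1 to R2.
  [  1  -1/5  -2/5 ]
  [  0     0     1 ]
  [ 30    -6   -15 ]
Subtract 30 times R1 from R3.
  [ 1  -1/5  -2/5 ]
  [ 0     0     1 ]
  [ 0     0    -3 ]
Add 3 times R2 to R3.
  [ 1  -1/5  -2/5 ]
  [ 0     0     1 ]
  [ 0     0     0 ]
Add 2/5 times R2 to R1.
  [ 1  -1/5  0 ]
  [ 0     0  1 ]
  [ 0     0  0 ]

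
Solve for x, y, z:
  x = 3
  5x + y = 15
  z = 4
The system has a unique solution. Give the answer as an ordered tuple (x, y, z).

Form the augmented matrix and row-reduce:
  [ 1  0  0  |   3 ]
  [ 5  1  0  |  15 ]
  [ 0  0  1  |   4 ]
R2 → R2 − 5·R1
  [ 1  0  0  |  3 ]
  [ 0  1  0  |  0 ]
  [ 0  0  1  |  4 ]
Reading off the last column: x = 3, y = 0, z = 4.

(3, 0, 4)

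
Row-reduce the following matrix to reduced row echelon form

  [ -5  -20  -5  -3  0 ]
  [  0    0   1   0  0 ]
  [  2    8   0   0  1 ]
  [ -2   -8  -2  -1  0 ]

[[1, 4, 0, 0, 0], [0, 0, 1, 0, 0], [0, 0, 0, 1, 0], [0, 0, 0, 0, 1]]

R1 := -1/5·R1
  [  1   4   1  3/5  0 ]
  [  0   0   1    0  0 ]
  [  2   8   0    0  1 ]
  [ -2  -8  -2   -1  0 ]
R3 := R3 − 2·R1
  [  1   4   1   3/5  0 ]
  [  0   0   1     0  0 ]
  [  0   0  -2  -6/5  1 ]
  [ -2  -8  -2    -1  0 ]
R4 := R4 + 2·R1
  [ 1  4   1   3/5  0 ]
  [ 0  0   1     0  0 ]
  [ 0  0  -2  -6/5  1 ]
  [ 0  0   0   1/5  0 ]
R3 := R3 + 2·R2
  [ 1  4  1   3/5  0 ]
  [ 0  0  1     0  0 ]
  [ 0  0  0  -6/5  1 ]
  [ 0  0  0   1/5  0 ]
R3 := -5/6·R3
  [ 1  4  1  3/5     0 ]
  [ 0  0  1    0     0 ]
  [ 0  0  0    1  -5/6 ]
  [ 0  0  0  1/5     0 ]
R4 := R4 − 1/5·R3
  [ 1  4  1  3/5     0 ]
  [ 0  0  1    0     0 ]
  [ 0  0  0    1  -5/6 ]
  [ 0  0  0    0   1/6 ]
R4 := 6·R4
  [ 1  4  1  3/5     0 ]
  [ 0  0  1    0     0 ]
  [ 0  0  0    1  -5/6 ]
  [ 0  0  0    0     1 ]
R3 := R3 + 5/6·R4
  [ 1  4  1  3/5  0 ]
  [ 0  0  1    0  0 ]
  [ 0  0  0    1  0 ]
  [ 0  0  0    0  1 ]
R1 := R1 − 3/5·R3
  [ 1  4  1  0  0 ]
  [ 0  0  1  0  0 ]
  [ 0  0  0  1  0 ]
  [ 0  0  0  0  1 ]
R1 := R1 − R2
  [ 1  4  0  0  0 ]
  [ 0  0  1  0  0 ]
  [ 0  0  0  1  0 ]
  [ 0  0  0  0  1 ]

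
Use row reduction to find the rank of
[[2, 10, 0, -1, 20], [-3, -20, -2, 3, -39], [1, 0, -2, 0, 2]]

Multiply R1 by 1/2.
  [  1    5   0  -1/2   10 ]
  [ -3  -20  -2     3  -39 ]
  [  1    0  -2     0    2 ]
Add 3 times R1 to R2.
  [ 1   5   0  -1/2  10 ]
  [ 0  -5  -2   3/2  -9 ]
  [ 1   0  -2     0   2 ]
Subtract R1 from R3.
  [ 1   5   0  -1/2  10 ]
  [ 0  -5  -2   3/2  -9 ]
  [ 0  -5  -2   1/2  -8 ]
Multiply R2 by -1/5.
  [ 1   5    0   -1/2   10 ]
  [ 0   1  2/5  -3/10  9/5 ]
  [ 0  -5   -2    1/2   -8 ]
Add 5 times R2 to R3.
  [ 1  5    0   -1/2   10 ]
  [ 0  1  2/5  -3/10  9/5 ]
  [ 0  0    0     -1    1 ]
Multiply R3 by -1.
  [ 1  5    0   -1/2   10 ]
  [ 0  1  2/5  -3/10  9/5 ]
  [ 0  0    0      1   -1 ]
Add 3/10 times R3 to R2.
  [ 1  5    0  -1/2   10 ]
  [ 0  1  2/5     0  3/2 ]
  [ 0  0    0     1   -1 ]
Add 1/2 times R3 to R1.
  [ 1  5    0  0  19/2 ]
  [ 0  1  2/5  0   3/2 ]
  [ 0  0    0  1    -1 ]
Subtract 5 times R2 from R1.
  [ 1  0   -2  0    2 ]
  [ 0  1  2/5  0  3/2 ]
  [ 0  0    0  1   -1 ]
The reduced form has 3 nonzero rows.

rank = 3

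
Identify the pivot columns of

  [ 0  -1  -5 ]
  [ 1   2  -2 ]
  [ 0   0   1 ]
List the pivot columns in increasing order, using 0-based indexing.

Swap r1 and r2.
  [ 1   2  -2 ]
  [ 0  -1  -5 ]
  [ 0   0   1 ]
Multiply r2 by -1.
  [ 1  2  -2 ]
  [ 0  1   5 ]
  [ 0  0   1 ]
Subtract 5 times r3 from r2.
  [ 1  2  -2 ]
  [ 0  1   0 ]
  [ 0  0   1 ]
Add 2 times r3 to r1.
  [ 1  2  0 ]
  [ 0  1  0 ]
  [ 0  0  1 ]
Subtract 2 times r2 from r1.
  [ 1  0  0 ]
  [ 0  1  0 ]
  [ 0  0  1 ]
Pivot columns are the columns containing a leading 1.

0, 1, 2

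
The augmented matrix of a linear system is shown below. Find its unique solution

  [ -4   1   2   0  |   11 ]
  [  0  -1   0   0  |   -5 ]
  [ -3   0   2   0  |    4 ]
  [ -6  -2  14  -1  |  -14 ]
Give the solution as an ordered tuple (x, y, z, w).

ρ1 := -1/4·ρ1
ρ3 := ρ3 + 3·ρ1
ρ4 := ρ4 + 6·ρ1
ρ2 := -1·ρ2
ρ3 := ρ3 + 3/4·ρ2
ρ4 := ρ4 + 7/2·ρ2
ρ3 := 2·ρ3
ρ4 := ρ4 − 11·ρ3
ρ4 := -1·ρ4
ρ1 := ρ1 + 1/2·ρ3
ρ1 := ρ1 + 1/4·ρ2
Reading off the last column: x = -2, y = 5, z = -1, w = 2.

(-2, 5, -1, 2)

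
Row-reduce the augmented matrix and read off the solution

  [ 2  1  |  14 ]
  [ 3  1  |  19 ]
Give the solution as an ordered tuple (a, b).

R1 → 1/2·R1
R2 → R2 − 3·R1
R2 → -2·R2
R1 → R1 − 1/2·R2
Reading off the last column: a = 5, b = 4.

(5, 4)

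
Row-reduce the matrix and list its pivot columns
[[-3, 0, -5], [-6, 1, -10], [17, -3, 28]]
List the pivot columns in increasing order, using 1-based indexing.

ρ1 ← -1/3·ρ1
  [  1   0  5/3 ]
  [ -6   1  -10 ]
  [ 17  -3   28 ]
ρ2 ← ρ2 + 6·ρ1
  [  1   0  5/3 ]
  [  0   1    0 ]
  [ 17  -3   28 ]
ρ3 ← ρ3 − 17·ρ1
  [ 1   0   5/3 ]
  [ 0   1     0 ]
  [ 0  -3  -1/3 ]
ρ3 ← ρ3 + 3·ρ2
  [ 1  0   5/3 ]
  [ 0  1     0 ]
  [ 0  0  -1/3 ]
ρ3 ← -3·ρ3
  [ 1  0  5/3 ]
  [ 0  1    0 ]
  [ 0  0    1 ]
ρ1 ← ρ1 − 5/3·ρ3
  [ 1  0  0 ]
  [ 0  1  0 ]
  [ 0  0  1 ]
Pivot columns are the columns containing a leading 1.

1, 2, 3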